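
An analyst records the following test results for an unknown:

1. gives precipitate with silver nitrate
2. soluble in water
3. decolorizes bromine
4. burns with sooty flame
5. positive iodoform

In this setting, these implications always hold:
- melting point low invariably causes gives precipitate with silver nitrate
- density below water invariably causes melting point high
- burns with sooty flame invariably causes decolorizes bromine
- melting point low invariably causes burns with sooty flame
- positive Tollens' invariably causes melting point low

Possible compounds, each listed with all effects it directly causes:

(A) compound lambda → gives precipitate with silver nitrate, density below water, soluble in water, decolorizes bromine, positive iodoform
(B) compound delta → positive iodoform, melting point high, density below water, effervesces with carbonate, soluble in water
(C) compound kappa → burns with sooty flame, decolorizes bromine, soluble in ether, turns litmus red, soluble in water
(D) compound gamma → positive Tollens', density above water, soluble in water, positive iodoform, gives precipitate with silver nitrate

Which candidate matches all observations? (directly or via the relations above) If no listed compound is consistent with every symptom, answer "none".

D

Per-candidate check:
(A) compound lambda — gives precipitate with silver nitrate ✓; soluble in water ✓; decolorizes bromine ✓; burns with sooty flame ✗; positive iodoform ✓
(B) compound delta — gives precipitate with silver nitrate ✗; soluble in water ✓; decolorizes bromine ✗; burns with sooty flame ✗; positive iodoform ✓
(C) compound kappa — gives precipitate with silver nitrate ✗; soluble in water ✓; decolorizes bromine ✓; burns with sooty flame ✓; positive iodoform ✗
(D) compound gamma — accounts for every observation (decolorizes bromine by positive Tollens' → melting point low → burns with sooty flame → decolorizes bromine)
(D) alone accounts for all the evidence.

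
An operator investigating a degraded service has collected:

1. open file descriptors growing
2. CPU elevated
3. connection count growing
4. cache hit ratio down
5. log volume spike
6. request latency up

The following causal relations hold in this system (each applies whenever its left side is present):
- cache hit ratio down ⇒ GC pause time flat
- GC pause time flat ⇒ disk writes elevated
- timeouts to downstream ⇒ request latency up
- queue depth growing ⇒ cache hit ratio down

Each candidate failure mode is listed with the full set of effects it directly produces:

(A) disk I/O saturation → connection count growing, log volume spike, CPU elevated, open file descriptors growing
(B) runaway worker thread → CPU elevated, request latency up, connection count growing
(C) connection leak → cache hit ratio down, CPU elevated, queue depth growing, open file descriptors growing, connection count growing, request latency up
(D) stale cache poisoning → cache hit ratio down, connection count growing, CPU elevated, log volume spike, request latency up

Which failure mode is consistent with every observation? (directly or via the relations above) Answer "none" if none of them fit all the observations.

Testing each hypothesis:
(A) disk I/O saturation — open file descriptors growing yes; CPU elevated yes; connection count growing yes; cache hit ratio down NO; log volume spike yes; request latency up NO
(B) runaway worker thread — open file descriptors growing NO; CPU elevated yes; connection count growing yes; cache hit ratio down NO; log volume spike NO; request latency up yes
(C) connection leak — open file descriptors growing yes; CPU elevated yes; connection count growing yes; cache hit ratio down yes; log volume spike NO; request latency up yes
(D) stale cache poisoning — does not account for open file descriptors growing
Every candidate fails on at least one observation.

none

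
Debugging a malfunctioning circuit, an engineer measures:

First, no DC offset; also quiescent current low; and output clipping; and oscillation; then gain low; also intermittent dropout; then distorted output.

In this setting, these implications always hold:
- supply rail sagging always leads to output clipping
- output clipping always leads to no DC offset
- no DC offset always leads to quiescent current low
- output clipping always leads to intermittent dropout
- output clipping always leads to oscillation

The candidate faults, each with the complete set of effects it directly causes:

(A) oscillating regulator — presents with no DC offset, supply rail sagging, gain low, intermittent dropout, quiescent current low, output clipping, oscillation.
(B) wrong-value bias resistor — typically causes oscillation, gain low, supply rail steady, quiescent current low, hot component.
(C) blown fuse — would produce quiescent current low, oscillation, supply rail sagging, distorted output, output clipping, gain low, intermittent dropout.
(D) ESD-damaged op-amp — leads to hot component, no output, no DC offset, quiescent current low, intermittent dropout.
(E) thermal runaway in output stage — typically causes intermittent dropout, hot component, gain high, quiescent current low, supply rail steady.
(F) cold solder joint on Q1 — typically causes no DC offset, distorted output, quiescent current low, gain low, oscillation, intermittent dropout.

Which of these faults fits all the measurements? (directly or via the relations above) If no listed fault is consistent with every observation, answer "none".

Checking each candidate against the observations:
(A) oscillating regulator — no DC offset ✓; quiescent current low ✓; output clipping ✓; oscillation ✓; gain low ✓; intermittent dropout ✓; distorted output ✗
(B) wrong-value bias resistor — no DC offset ✗; quiescent current low ✓; output clipping ✗; oscillation ✓; gain low ✓; intermittent dropout ✗; distorted output ✗
(C) blown fuse — accounts for every observation (no DC offset through output clipping → no DC offset)
(D) ESD-damaged op-amp — does not account for output clipping, oscillation, gain low, distorted output
(E) thermal runaway in output stage — no DC offset ✗; quiescent current low ✓; output clipping ✗; oscillation ✗; gain low ✗; intermittent dropout ✓; distorted output ✗
(F) cold solder joint on Q1 — no DC offset ✓; quiescent current low ✓; output clipping ✗; oscillation ✓; gain low ✓; intermittent dropout ✓; distorted output ✓
(C) alone accounts for all the evidence.

C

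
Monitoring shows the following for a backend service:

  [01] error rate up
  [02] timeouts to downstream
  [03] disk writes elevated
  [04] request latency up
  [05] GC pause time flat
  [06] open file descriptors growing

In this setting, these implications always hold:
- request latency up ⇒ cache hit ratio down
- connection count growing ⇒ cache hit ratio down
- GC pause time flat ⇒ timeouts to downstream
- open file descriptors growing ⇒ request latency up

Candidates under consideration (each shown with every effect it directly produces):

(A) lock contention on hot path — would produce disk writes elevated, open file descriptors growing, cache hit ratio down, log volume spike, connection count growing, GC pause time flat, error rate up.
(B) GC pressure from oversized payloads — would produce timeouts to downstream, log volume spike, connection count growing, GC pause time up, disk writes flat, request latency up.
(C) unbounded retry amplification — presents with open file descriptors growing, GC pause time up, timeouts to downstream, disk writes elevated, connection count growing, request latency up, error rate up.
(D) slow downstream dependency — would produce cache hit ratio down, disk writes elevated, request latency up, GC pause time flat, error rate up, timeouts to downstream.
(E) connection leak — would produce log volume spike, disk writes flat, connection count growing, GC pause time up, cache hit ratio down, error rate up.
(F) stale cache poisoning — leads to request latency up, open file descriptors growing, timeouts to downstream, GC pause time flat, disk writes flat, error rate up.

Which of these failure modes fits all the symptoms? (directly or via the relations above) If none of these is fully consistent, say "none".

Testing each hypothesis:
(A) lock contention on hot path — error rate up +; timeouts to downstream + (by GC pause time flat → timeouts to downstream); disk writes elevated +; request latency up + (by open file descriptors growing → request latency up); GC pause time flat +; open file descriptors growing +
(B) GC pressure from oversized payloads — fails on error rate up, disk writes elevated, GC pause time flat, open file descriptors growing (predicts disk writes flat, not disk writes elevated; predicts GC pause time up, not GC pause time flat)
(C) unbounded retry amplification — error rate up +; timeouts to downstream +; disk writes elevated +; request latency up +; GC pause time flat -; open file descriptors growing +
(D) slow downstream dependency — does not account for open file descriptors growing
(E) connection leak — error rate up +; timeouts to downstream -; disk writes elevated -; request latency up -; GC pause time flat -; open file descriptors growing -
(F) stale cache poisoning — error rate up +; timeouts to downstream +; disk writes elevated -; request latency up +; GC pause time flat +; open file descriptors growing +
(A) alone accounts for all the evidence.

A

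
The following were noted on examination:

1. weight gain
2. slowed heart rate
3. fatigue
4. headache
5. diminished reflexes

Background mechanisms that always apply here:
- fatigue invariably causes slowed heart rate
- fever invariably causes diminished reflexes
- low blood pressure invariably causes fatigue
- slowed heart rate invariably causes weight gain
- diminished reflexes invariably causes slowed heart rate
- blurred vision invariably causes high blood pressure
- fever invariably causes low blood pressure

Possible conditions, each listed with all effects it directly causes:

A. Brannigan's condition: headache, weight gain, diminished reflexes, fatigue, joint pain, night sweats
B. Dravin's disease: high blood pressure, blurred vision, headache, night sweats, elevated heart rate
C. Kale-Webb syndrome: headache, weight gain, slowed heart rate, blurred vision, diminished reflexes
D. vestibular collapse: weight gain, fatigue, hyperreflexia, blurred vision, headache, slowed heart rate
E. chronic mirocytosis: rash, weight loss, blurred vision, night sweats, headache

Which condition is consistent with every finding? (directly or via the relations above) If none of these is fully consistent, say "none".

A

Checking each candidate against the observations:
(A) Brannigan's condition — weight gain +; slowed heart rate + (via fatigue → slowed heart rate); fatigue +; headache +; diminished reflexes +
(B) Dravin's disease — weight gain -; slowed heart rate -; fatigue -; headache +; diminished reflexes -
(C) Kale-Webb syndrome — does not account for fatigue
(D) vestibular collapse — fails on diminished reflexes (predicts hyperreflexia, not diminished reflexes)
(E) chronic mirocytosis — fails on weight gain, slowed heart rate, fatigue, diminished reflexes (predicts weight loss, not weight gain)
Only (A) is consistent with every observation.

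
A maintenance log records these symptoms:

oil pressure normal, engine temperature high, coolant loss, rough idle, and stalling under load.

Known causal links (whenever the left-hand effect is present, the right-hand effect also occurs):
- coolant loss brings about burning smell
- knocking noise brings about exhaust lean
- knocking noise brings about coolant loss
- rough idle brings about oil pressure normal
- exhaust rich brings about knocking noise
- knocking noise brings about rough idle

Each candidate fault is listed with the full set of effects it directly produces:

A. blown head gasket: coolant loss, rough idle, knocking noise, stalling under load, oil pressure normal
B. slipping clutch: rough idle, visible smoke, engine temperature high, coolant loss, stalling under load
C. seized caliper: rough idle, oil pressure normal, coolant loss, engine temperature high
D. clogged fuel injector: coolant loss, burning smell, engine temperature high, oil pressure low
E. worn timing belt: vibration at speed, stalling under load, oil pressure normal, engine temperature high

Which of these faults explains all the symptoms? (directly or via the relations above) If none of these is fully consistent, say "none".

For each candidate, compare predicted effects to what was observed:
(A) blown head gasket — oil pressure normal yes; engine temperature high NO; coolant loss yes; rough idle yes; stalling under load yes
(B) slipping clutch — accounts for every observation (oil pressure normal via rough idle → oil pressure normal)
(C) seized caliper — does not account for stalling under load
(D) clogged fuel injector — oil pressure normal NO; engine temperature high yes; coolant loss yes; rough idle NO; stalling under load NO
(E) worn timing belt — does not account for coolant loss, rough idle
(B) is the only candidate with no mismatches.

B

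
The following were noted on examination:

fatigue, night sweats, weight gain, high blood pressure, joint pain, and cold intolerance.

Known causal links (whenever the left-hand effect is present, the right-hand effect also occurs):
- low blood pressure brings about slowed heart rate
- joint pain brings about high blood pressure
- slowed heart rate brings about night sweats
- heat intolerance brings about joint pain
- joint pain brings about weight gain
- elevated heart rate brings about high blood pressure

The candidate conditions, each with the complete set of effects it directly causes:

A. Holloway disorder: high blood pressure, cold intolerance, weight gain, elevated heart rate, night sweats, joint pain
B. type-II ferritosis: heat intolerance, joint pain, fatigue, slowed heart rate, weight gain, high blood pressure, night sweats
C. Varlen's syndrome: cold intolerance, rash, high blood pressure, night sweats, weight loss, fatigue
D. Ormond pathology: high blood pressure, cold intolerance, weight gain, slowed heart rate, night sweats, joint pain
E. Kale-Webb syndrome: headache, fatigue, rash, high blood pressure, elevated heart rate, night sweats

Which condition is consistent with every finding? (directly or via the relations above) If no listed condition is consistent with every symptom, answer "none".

none

Testing each hypothesis:
(A) Holloway disorder — fatigue miss; night sweats match; weight gain match; high blood pressure match; joint pain match; cold intolerance match
(B) type-II ferritosis — fatigue match; night sweats match; weight gain match; high blood pressure match; joint pain match; cold intolerance miss
(C) Varlen's syndrome — fatigue match; night sweats match; weight gain miss; high blood pressure match; joint pain miss; cold intolerance match
(D) Ormond pathology — does not account for fatigue
(E) Kale-Webb syndrome — fatigue match; night sweats match; weight gain miss; high blood pressure match; joint pain miss; cold intolerance miss
Every candidate fails on at least one observation.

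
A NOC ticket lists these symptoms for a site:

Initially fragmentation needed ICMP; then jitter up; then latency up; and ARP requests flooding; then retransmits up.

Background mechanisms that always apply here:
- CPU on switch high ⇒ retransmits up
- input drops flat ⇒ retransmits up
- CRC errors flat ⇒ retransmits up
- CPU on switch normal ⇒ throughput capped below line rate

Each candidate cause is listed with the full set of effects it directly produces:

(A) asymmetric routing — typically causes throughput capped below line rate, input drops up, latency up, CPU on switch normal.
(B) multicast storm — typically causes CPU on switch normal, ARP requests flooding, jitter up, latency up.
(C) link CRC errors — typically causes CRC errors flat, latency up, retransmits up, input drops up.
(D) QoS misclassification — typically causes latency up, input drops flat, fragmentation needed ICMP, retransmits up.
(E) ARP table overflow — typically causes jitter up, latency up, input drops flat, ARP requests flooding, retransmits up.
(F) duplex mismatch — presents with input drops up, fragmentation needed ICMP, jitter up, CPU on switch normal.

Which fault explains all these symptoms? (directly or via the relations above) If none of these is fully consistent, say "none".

Per-candidate check:
(A) asymmetric routing — fragmentation needed ICMP NO; jitter up NO; latency up yes; ARP requests flooding NO; retransmits up NO
(B) multicast storm — does not account for fragmentation needed ICMP, retransmits up
(C) link CRC errors — fragmentation needed ICMP NO; jitter up NO; latency up yes; ARP requests flooding NO; retransmits up yes
(D) QoS misclassification — fragmentation needed ICMP yes; jitter up NO; latency up yes; ARP requests flooding NO; retransmits up yes
(E) ARP table overflow — does not account for fragmentation needed ICMP
(F) duplex mismatch — does not account for latency up, ARP requests flooding, retransmits up
None of the listed candidates fits everything.

none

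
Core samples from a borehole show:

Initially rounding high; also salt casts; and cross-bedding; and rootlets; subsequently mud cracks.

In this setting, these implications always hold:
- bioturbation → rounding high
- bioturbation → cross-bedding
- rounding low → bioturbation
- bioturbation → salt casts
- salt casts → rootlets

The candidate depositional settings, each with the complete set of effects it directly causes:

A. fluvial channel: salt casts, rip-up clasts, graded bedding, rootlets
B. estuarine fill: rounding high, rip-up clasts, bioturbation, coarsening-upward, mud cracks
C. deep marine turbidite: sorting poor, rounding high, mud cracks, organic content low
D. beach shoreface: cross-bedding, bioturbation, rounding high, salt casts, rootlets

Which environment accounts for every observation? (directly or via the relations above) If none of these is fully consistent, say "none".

B

Per-candidate check:
(A) fluvial channel — does not account for rounding high, cross-bedding, mud cracks
(B) estuarine fill — rounding high ✓; salt casts ✓ (by bioturbation → salt casts); cross-bedding ✓ (by bioturbation → cross-bedding); rootlets ✓ (by bioturbation → salt casts → rootlets); mud cracks ✓
(C) deep marine turbidite — rounding high ✓; salt casts ✗; cross-bedding ✗; rootlets ✗; mud cracks ✓
(D) beach shoreface — does not account for mud cracks
(B) is the only candidate with no mismatches.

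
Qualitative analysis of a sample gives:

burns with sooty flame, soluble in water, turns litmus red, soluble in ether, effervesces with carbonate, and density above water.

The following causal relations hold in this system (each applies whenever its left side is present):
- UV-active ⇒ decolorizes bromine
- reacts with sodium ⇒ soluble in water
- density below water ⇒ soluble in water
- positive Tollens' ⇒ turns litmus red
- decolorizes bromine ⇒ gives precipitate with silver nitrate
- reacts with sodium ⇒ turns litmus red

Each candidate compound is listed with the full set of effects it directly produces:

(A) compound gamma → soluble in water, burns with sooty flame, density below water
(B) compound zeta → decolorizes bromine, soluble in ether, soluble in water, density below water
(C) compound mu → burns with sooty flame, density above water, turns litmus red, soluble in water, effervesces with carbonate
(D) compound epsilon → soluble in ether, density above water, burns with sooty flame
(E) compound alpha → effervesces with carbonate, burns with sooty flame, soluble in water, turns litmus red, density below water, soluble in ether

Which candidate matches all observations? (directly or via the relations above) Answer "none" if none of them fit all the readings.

Checking each candidate against the observations:
(A) compound gamma — burns with sooty flame ✓; soluble in water ✓; turns litmus red ✗; soluble in ether ✗; effervesces with carbonate ✗; density above water ✗
(B) compound zeta — burns with sooty flame ✗; soluble in water ✓; turns litmus red ✗; soluble in ether ✓; effervesces with carbonate ✗; density above water ✗
(C) compound mu — burns with sooty flame ✓; soluble in water ✓; turns litmus red ✓; soluble in ether ✗; effervesces with carbonate ✓; density above water ✓
(D) compound epsilon — burns with sooty flame ✓; soluble in water ✗; turns litmus red ✗; soluble in ether ✓; effervesces with carbonate ✗; density above water ✓
(E) compound alpha — burns with sooty flame ✓; soluble in water ✓; turns litmus red ✓; soluble in ether ✓; effervesces with carbonate ✓; density above water ✗
No candidate is consistent with all observations.

none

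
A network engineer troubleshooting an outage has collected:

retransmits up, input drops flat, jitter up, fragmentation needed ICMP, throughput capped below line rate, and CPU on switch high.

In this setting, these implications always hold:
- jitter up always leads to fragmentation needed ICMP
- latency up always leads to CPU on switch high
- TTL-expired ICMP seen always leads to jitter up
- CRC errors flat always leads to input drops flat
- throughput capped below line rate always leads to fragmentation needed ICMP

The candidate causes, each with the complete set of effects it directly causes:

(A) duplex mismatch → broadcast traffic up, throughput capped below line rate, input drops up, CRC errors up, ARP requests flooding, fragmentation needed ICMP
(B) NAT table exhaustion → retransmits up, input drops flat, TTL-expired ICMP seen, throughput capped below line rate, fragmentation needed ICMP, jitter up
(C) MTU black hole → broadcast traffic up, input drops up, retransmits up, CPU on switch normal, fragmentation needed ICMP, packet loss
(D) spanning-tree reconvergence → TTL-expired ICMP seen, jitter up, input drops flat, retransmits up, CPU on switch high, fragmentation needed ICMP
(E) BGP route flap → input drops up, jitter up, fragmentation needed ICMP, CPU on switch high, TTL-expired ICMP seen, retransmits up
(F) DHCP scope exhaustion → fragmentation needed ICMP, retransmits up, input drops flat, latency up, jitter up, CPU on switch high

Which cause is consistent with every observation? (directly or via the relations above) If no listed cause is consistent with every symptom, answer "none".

Testing each hypothesis:
(A) duplex mismatch — retransmits up ✗; input drops flat ✗; jitter up ✗; fragmentation needed ICMP ✓; throughput capped below line rate ✓; CPU on switch high ✗
(B) NAT table exhaustion — does not account for CPU on switch high
(C) MTU black hole — retransmits up ✓; input drops flat ✗; jitter up ✗; fragmentation needed ICMP ✓; throughput capped below line rate ✗; CPU on switch high ✗
(D) spanning-tree reconvergence — retransmits up ✓; input drops flat ✓; jitter up ✓; fragmentation needed ICMP ✓; throughput capped below line rate ✗; CPU on switch high ✓
(E) BGP route flap — fails on input drops flat, throughput capped below line rate (predicts input drops up, not input drops flat)
(F) DHCP scope exhaustion — does not account for throughput capped below line rate
No candidate is consistent with all observations.

none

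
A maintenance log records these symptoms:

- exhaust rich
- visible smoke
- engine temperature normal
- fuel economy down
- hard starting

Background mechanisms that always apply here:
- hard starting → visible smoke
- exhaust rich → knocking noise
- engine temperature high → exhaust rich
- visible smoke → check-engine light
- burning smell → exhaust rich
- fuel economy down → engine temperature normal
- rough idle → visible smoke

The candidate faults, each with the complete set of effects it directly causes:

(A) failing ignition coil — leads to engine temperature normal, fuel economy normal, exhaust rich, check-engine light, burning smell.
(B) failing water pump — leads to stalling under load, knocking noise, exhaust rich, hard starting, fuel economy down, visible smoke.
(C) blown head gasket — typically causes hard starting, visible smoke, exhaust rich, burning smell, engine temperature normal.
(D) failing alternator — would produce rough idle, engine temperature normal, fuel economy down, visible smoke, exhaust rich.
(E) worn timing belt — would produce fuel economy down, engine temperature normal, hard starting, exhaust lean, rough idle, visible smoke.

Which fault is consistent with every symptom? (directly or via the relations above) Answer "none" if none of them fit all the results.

Checking each candidate against the observations:
(A) failing ignition coil — fails on visible smoke, fuel economy down, hard starting (predicts fuel economy normal, not fuel economy down)
(B) failing water pump — accounts for every observation (engine temperature normal via fuel economy down → engine temperature normal)
(C) blown head gasket — exhaust rich yes; visible smoke yes; engine temperature normal yes; fuel economy down NO; hard starting yes
(D) failing alternator — does not account for hard starting
(E) worn timing belt — fails on exhaust rich (predicts exhaust lean, not exhaust rich)
(B) is the only candidate with no mismatches.

B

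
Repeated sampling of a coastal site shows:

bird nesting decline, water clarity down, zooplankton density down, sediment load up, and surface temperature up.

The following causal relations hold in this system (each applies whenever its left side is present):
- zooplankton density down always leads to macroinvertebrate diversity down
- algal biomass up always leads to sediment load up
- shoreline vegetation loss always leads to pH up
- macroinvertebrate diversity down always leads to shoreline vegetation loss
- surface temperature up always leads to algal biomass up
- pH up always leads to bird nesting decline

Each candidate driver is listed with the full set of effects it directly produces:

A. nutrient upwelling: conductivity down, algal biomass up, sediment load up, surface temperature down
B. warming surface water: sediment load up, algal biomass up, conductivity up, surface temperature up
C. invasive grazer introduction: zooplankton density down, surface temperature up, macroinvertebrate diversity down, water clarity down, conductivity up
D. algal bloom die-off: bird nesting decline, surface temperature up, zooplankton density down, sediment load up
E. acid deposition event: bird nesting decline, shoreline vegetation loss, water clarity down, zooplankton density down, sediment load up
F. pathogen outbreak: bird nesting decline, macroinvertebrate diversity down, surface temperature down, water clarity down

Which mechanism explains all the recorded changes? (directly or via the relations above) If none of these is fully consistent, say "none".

For each candidate, compare predicted effects to what was observed:
(A) nutrient upwelling — fails on bird nesting decline, water clarity down, zooplankton density down, surface temperature up (predicts surface temperature down, not surface temperature up)
(B) warming surface water — does not account for bird nesting decline, water clarity down, zooplankton density down
(C) invasive grazer introduction — bird nesting decline match (via macroinvertebrate diversity down → shoreline vegetation loss → pH up → bird nesting decline); water clarity down match; zooplankton density down match; sediment load up match (via surface temperature up → algal biomass up → sediment load up); surface temperature up match
(D) algal bloom die-off — bird nesting decline match; water clarity down miss; zooplankton density down match; sediment load up match; surface temperature up match
(E) acid deposition event — does not account for surface temperature up
(F) pathogen outbreak — fails on zooplankton density down, sediment load up, surface temperature up (predicts surface temperature down, not surface temperature up)
(C) is the only candidate with no mismatches.

C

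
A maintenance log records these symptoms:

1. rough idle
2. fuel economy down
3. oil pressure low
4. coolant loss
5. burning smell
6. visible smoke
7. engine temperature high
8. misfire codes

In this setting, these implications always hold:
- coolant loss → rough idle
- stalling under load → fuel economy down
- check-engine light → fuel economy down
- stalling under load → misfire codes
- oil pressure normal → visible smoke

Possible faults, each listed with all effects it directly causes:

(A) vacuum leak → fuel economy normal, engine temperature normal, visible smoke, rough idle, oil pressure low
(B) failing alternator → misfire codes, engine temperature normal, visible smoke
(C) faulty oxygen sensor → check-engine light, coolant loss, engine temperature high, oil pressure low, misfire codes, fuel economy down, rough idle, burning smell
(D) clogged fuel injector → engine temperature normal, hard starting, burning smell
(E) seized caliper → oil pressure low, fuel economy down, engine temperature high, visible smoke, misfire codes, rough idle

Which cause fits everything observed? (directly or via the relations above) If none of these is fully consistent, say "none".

Checking each candidate against the observations:
(A) vacuum leak — fails on fuel economy down, coolant loss, burning smell, engine temperature high, misfire codes (predicts fuel economy normal, not fuel economy down; predicts engine temperature normal, not engine temperature high)
(B) failing alternator — rough idle NO; fuel economy down NO; oil pressure low NO; coolant loss NO; burning smell NO; visible smoke yes; engine temperature high NO; misfire codes yes
(C) faulty oxygen sensor — rough idle yes; fuel economy down yes; oil pressure low yes; coolant loss yes; burning smell yes; visible smoke NO; engine temperature high yes; misfire codes yes
(D) clogged fuel injector — rough idle NO; fuel economy down NO; oil pressure low NO; coolant loss NO; burning smell yes; visible smoke NO; engine temperature high NO; misfire codes NO
(E) seized caliper — rough idle yes; fuel economy down yes; oil pressure low yes; coolant loss NO; burning smell NO; visible smoke yes; engine temperature high yes; misfire codes yes
None of the listed candidates fits everything.

none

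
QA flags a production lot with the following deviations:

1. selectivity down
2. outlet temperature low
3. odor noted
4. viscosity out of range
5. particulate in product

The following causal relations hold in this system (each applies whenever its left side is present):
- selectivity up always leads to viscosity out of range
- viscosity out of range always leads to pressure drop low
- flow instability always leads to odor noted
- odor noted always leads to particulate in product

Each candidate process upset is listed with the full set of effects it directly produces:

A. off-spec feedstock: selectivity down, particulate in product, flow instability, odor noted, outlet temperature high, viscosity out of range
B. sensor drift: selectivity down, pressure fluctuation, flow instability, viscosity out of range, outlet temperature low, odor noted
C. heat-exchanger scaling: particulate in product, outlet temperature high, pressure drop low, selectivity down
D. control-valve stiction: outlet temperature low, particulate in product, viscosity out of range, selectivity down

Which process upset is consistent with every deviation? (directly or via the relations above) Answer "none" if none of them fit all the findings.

For each candidate, compare predicted effects to what was observed:
(A) off-spec feedstock — selectivity down +; outlet temperature low -; odor noted +; viscosity out of range +; particulate in product +
(B) sensor drift — selectivity down +; outlet temperature low +; odor noted +; viscosity out of range +; particulate in product + (through odor noted → particulate in product)
(C) heat-exchanger scaling — selectivity down +; outlet temperature low -; odor noted -; viscosity out of range -; particulate in product +
(D) control-valve stiction — does not account for odor noted
Only (B) is consistent with every observation.

B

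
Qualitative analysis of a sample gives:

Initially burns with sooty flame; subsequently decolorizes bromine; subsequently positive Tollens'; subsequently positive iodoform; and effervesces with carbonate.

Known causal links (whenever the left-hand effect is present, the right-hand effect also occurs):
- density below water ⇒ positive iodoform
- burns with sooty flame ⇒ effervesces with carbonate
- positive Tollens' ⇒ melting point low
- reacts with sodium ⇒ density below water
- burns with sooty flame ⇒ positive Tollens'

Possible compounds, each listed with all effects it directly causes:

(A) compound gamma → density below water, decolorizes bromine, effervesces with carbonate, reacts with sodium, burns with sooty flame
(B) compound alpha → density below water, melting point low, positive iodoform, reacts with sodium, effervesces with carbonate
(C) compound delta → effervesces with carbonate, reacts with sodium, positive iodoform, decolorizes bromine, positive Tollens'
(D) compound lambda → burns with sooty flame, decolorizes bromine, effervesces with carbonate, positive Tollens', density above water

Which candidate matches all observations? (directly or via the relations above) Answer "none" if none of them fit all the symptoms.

Checking each candidate against the observations:
(A) compound gamma — accounts for every observation (positive Tollens' by burns with sooty flame → positive Tollens')
(B) compound alpha — burns with sooty flame ✗; decolorizes bromine ✗; positive Tollens' ✗; positive iodoform ✓; effervesces with carbonate ✓
(C) compound delta — burns with sooty flame ✗; decolorizes bromine ✓; positive Tollens' ✓; positive iodoform ✓; effervesces with carbonate ✓
(D) compound lambda — does not account for positive iodoform
(A) is the only candidate with no mismatches.

A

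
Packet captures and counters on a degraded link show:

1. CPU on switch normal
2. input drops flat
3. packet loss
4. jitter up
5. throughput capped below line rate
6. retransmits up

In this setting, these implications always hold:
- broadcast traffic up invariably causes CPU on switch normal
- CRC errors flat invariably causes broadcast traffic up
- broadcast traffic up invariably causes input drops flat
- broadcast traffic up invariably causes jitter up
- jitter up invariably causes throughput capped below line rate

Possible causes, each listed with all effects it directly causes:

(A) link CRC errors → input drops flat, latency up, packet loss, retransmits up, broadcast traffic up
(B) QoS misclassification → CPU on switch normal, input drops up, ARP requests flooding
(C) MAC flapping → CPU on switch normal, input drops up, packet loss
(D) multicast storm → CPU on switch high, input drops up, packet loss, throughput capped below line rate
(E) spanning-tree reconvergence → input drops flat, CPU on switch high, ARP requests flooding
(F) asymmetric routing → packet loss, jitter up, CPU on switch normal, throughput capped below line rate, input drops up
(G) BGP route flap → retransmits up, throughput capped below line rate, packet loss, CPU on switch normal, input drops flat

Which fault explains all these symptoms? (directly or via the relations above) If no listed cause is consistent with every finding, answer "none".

Testing each hypothesis:
(A) link CRC errors — CPU on switch normal match (by broadcast traffic up → CPU on switch normal); input drops flat match; packet loss match; jitter up match (by broadcast traffic up → jitter up); throughput capped below line rate match (by broadcast traffic up → jitter up → throughput capped below line rate); retransmits up match
(B) QoS misclassification — CPU on switch normal match; input drops flat miss; packet loss miss; jitter up miss; throughput capped below line rate miss; retransmits up miss
(C) MAC flapping — fails on input drops flat, jitter up, throughput capped below line rate, retransmits up (predicts input drops up, not input drops flat)
(D) multicast storm — fails on CPU on switch normal, input drops flat, jitter up, retransmits up (predicts CPU on switch high, not CPU on switch normal; predicts input drops up, not input drops flat)
(E) spanning-tree reconvergence — CPU on switch normal miss; input drops flat match; packet loss miss; jitter up miss; throughput capped below line rate miss; retransmits up miss
(F) asymmetric routing — fails on input drops flat, retransmits up (predicts input drops up, not input drops flat)
(G) BGP route flap — CPU on switch normal match; input drops flat match; packet loss match; jitter up miss; throughput capped below line rate match; retransmits up match
(A) alone accounts for all the evidence.

A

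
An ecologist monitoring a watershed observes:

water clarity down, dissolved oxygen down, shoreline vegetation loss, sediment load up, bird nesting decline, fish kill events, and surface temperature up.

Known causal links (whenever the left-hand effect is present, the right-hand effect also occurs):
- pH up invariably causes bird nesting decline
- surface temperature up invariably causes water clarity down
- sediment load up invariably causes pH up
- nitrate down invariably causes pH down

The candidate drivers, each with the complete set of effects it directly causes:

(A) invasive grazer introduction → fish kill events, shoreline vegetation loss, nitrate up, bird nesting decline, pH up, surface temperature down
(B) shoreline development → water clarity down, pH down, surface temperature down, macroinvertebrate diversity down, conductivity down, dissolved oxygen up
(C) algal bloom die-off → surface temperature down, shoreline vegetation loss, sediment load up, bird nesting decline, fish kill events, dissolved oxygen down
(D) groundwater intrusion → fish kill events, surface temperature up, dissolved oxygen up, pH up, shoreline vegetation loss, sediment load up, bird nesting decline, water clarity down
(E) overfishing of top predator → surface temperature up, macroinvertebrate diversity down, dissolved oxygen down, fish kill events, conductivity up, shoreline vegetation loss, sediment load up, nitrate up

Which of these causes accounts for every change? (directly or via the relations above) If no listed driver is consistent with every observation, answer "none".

E

Per-candidate check:
(A) invasive grazer introduction — water clarity down NO; dissolved oxygen down NO; shoreline vegetation loss yes; sediment load up NO; bird nesting decline yes; fish kill events yes; surface temperature up NO
(B) shoreline development — water clarity down yes; dissolved oxygen down NO; shoreline vegetation loss NO; sediment load up NO; bird nesting decline NO; fish kill events NO; surface temperature up NO
(C) algal bloom die-off — water clarity down NO; dissolved oxygen down yes; shoreline vegetation loss yes; sediment load up yes; bird nesting decline yes; fish kill events yes; surface temperature up NO
(D) groundwater intrusion — water clarity down yes; dissolved oxygen down NO; shoreline vegetation loss yes; sediment load up yes; bird nesting decline yes; fish kill events yes; surface temperature up yes
(E) overfishing of top predator — water clarity down yes (by surface temperature up → water clarity down); dissolved oxygen down yes; shoreline vegetation loss yes; sediment load up yes; bird nesting decline yes (by sediment load up → pH up → bird nesting decline); fish kill events yes; surface temperature up yes
(E) alone accounts for all the evidence.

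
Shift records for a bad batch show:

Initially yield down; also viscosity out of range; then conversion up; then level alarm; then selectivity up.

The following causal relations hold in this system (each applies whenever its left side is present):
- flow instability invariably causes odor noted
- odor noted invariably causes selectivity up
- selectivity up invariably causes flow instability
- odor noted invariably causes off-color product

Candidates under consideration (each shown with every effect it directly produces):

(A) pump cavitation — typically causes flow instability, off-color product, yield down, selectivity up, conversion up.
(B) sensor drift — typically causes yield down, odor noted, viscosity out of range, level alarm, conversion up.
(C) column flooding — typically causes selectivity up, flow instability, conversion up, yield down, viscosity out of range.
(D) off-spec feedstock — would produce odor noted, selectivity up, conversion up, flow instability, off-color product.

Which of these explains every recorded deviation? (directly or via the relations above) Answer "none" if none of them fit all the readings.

B

For each candidate, compare predicted effects to what was observed:
(A) pump cavitation — yield down yes; viscosity out of range NO; conversion up yes; level alarm NO; selectivity up yes
(B) sensor drift — yield down yes; viscosity out of range yes; conversion up yes; level alarm yes; selectivity up yes (via odor noted → selectivity up)
(C) column flooding — yield down yes; viscosity out of range yes; conversion up yes; level alarm NO; selectivity up yes
(D) off-spec feedstock — does not account for yield down, viscosity out of range, level alarm
(B) is the only candidate with no mismatches.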